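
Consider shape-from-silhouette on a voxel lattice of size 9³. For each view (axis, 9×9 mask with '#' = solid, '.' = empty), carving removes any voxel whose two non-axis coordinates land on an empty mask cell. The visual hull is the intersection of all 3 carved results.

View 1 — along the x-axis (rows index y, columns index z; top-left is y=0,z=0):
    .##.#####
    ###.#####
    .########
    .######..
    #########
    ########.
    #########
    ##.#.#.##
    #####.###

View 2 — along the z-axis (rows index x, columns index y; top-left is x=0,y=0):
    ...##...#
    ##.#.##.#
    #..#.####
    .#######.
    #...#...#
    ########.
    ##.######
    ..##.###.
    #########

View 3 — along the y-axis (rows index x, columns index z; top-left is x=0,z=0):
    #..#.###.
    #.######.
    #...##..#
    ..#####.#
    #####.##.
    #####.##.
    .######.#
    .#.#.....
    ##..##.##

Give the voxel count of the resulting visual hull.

|visual hull| = 272

before carving: 729 voxels (9×9×9)
carve view 1 (along x, YZ-mask fill 69/81): 621 voxels remain
carve view 2 (along z, XY-mask fill 55/81): 419 voxels remain
carve view 3 (along y, XZ-mask fill 51/81): 272 voxels remain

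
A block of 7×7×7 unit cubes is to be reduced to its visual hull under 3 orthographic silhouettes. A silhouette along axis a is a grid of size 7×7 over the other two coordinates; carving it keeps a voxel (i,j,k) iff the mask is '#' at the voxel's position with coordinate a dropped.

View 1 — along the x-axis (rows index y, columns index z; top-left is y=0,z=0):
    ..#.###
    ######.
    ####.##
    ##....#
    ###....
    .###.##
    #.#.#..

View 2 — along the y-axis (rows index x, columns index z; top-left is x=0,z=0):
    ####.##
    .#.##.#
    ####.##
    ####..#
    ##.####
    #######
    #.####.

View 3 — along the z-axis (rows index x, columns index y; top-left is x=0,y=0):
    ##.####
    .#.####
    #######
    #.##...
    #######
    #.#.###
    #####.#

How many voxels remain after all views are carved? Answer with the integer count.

voxel count = 131

start: 7×7×7 = 343 voxels
after view 1 [x-axis, 30 of 49 cells solid] → remaining = 210
after view 2 [y-axis, 39 of 49 cells solid] → remaining = 167
after view 3 [z-axis, 39 of 49 cells solid] → remaining = 131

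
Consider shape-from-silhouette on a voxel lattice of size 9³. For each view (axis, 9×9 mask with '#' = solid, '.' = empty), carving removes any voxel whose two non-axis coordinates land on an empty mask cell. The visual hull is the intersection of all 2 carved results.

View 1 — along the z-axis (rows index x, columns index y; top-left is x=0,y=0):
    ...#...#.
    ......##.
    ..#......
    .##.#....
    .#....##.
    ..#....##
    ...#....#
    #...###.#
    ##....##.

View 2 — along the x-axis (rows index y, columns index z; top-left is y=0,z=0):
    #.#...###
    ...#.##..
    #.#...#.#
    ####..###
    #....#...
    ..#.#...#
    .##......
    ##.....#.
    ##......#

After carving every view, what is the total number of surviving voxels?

84 voxels

start: 9×9×9 = 729 voxels
after view 1 [z-axis, 25 of 81 cells solid] → remaining = 225
after view 2 [x-axis, 32 of 81 cells solid] → remaining = 84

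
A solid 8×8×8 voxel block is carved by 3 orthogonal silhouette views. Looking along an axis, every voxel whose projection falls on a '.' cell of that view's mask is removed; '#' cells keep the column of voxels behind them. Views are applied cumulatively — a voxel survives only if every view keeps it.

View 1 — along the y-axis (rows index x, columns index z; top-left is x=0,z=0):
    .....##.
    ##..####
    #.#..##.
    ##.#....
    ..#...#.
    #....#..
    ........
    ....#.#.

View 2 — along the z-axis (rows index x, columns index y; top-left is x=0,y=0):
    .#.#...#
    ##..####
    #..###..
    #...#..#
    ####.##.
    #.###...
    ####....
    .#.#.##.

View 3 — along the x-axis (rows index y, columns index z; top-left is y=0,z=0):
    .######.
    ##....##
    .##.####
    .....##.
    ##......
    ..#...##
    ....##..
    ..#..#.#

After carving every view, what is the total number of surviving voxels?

|visual hull| = 48

before carving: 512 voxels (8×8×8)
[1] y-view keeps 21 columns → grid now 168
[2] z-view keeps 34 columns → grid now 95
[3] x-view keeps 28 columns → grid now 48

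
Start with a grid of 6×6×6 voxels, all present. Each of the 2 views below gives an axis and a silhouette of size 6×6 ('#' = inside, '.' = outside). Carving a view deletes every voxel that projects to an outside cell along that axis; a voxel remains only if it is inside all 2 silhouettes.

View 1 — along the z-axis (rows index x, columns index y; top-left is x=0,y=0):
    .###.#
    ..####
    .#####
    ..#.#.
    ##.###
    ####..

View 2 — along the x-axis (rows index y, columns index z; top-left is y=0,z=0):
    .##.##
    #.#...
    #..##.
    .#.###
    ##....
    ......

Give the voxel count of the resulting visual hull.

full grid |V| = 216
after view 1 [z-axis, 24 of 36 cells solid] → remaining = 144
after view 2 [x-axis, 15 of 36 cells solid] → remaining = 59

remaining voxels: 59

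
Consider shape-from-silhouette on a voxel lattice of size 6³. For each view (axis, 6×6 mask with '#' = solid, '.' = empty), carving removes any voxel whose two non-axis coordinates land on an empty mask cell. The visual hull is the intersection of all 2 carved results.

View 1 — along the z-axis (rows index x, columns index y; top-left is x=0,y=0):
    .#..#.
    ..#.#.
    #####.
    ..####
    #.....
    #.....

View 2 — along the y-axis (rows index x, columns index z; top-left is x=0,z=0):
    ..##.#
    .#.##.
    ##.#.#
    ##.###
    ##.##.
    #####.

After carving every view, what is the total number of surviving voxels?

before carving: 216 voxels (6×6×6)
[1] z-view keeps 15 columns → grid now 90
[2] y-view keeps 24 columns → grid now 61

61 voxels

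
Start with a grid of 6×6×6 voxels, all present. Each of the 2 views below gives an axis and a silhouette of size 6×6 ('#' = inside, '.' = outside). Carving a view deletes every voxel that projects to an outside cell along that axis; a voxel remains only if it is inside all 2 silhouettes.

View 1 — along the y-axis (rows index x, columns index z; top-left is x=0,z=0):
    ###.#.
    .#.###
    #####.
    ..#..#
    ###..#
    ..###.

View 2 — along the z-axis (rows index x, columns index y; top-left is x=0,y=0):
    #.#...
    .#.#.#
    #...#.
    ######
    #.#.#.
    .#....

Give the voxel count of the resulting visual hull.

start: 6×6×6 = 216 voxels
  1. axis=1 (XZ plane), |mask|=22  ⇒  voxels=132
  2. axis=2 (XY plane), |mask|=17  ⇒  voxels=57

57 voxels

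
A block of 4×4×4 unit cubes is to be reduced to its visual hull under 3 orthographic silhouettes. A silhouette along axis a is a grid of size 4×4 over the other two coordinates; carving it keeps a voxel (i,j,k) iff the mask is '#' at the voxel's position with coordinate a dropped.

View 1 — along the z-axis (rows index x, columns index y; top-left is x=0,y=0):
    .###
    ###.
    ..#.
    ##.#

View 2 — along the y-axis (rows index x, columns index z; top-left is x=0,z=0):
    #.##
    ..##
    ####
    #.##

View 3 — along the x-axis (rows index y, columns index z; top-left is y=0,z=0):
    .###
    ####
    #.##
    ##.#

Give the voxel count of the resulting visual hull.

full grid |V| = 64
after view 1 [z-axis, 10 of 16 cells solid] → remaining = 40
after view 2 [y-axis, 12 of 16 cells solid] → remaining = 28
after view 3 [x-axis, 13 of 16 cells solid] → remaining = 24

voxel count = 24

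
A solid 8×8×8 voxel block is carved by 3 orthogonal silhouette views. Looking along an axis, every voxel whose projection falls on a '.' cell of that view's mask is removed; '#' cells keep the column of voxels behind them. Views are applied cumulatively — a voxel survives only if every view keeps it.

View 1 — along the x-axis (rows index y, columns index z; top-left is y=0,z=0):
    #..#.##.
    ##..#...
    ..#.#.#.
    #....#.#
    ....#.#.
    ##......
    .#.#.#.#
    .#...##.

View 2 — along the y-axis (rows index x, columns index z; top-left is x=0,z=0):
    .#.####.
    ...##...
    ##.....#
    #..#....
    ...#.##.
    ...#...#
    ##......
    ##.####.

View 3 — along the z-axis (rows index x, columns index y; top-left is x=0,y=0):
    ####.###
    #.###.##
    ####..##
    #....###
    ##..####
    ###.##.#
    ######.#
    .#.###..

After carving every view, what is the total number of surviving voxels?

before carving: 512 voxels (8×8×8)
  1. axis=0 (YZ plane), |mask|=24  ⇒  voxels=192
  2. axis=1 (XZ plane), |mask|=25  ⇒  voxels=81
  3. axis=2 (XY plane), |mask|=46  ⇒  voxels=56

remaining voxels: 56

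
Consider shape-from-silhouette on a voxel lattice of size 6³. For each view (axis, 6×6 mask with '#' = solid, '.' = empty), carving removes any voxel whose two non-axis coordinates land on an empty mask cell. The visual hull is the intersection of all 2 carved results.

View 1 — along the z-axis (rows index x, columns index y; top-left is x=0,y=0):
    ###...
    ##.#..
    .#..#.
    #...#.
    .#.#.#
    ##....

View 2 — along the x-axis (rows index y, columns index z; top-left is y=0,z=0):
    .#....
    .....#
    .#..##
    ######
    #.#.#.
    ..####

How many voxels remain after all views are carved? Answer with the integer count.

start: 6×6×6 = 216 voxels
V1 z: intersect with XY mask (15 set) -- 90 left
V2 x: intersect with YZ mask (18 set) -- 34 left

voxel count = 34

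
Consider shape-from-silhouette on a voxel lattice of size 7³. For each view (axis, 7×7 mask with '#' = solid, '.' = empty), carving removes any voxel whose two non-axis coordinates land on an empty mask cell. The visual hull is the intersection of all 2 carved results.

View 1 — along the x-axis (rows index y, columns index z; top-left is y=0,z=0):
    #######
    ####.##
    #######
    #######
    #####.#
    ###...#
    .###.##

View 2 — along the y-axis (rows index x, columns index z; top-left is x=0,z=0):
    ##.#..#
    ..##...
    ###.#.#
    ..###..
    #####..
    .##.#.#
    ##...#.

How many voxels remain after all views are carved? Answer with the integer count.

before carving: 343 voxels (7×7×7)
V1 x: intersect with YZ mask (42 set) -- 294 left
V2 y: intersect with XZ mask (26 set) -- 160 left

remaining voxels: 160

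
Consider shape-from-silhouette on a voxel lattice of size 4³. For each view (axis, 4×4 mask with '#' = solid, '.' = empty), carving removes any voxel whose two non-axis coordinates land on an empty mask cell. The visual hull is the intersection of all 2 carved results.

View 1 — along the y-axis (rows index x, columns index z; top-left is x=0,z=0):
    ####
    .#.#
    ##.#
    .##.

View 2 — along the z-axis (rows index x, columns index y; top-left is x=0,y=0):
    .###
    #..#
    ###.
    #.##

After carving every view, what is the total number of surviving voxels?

before carving: 64 voxels (4×4×4)
[1] y-view keeps 11 columns → grid now 44
[2] z-view keeps 11 columns → grid now 31

voxel count = 31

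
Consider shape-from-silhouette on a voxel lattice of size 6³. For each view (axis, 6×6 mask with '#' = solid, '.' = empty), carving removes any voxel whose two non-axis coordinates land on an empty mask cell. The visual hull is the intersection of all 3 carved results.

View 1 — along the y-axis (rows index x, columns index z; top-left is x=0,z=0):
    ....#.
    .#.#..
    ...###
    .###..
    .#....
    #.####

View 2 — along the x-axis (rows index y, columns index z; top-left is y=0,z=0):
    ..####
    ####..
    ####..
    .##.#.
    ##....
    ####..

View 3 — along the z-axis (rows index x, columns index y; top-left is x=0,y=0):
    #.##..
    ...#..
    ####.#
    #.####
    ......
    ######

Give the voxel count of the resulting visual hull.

initial block: 6^3 = 216
[1] y-view keeps 15 columns → grid now 90
[2] x-view keeps 21 columns → grid now 53
[3] z-view keeps 20 columns → grid now 37

remaining voxels: 37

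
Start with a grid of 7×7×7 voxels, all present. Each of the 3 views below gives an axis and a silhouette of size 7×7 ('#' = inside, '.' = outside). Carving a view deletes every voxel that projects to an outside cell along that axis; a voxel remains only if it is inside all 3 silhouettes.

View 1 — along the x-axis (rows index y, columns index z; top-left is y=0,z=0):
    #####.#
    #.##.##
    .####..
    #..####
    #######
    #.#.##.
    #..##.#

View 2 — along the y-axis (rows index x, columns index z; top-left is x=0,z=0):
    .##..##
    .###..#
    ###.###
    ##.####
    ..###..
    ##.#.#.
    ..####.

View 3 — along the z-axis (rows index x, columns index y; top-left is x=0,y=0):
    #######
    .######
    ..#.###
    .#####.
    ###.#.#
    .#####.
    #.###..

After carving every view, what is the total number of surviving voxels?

remaining voxels: 109

initial block: 7^3 = 343
after view 1 [x-axis, 35 of 49 cells solid] → remaining = 245
after view 2 [y-axis, 31 of 49 cells solid] → remaining = 152
after view 3 [z-axis, 36 of 49 cells solid] → remaining = 109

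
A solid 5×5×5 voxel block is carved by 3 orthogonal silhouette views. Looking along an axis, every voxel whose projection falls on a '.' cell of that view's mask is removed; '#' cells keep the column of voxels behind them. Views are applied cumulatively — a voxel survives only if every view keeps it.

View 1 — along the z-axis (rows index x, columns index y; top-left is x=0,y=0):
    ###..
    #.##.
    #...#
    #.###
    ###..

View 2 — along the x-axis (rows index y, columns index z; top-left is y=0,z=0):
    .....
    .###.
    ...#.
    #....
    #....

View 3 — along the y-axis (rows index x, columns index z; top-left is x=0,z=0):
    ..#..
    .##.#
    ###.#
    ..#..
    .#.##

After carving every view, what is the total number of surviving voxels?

initial block: 5^3 = 125
after view 1 [z-axis, 15 of 25 cells solid] → remaining = 75
after view 2 [x-axis, 6 of 25 cells solid] → remaining = 14
after view 3 [y-axis, 12 of 25 cells solid] → remaining = 5

voxel count = 5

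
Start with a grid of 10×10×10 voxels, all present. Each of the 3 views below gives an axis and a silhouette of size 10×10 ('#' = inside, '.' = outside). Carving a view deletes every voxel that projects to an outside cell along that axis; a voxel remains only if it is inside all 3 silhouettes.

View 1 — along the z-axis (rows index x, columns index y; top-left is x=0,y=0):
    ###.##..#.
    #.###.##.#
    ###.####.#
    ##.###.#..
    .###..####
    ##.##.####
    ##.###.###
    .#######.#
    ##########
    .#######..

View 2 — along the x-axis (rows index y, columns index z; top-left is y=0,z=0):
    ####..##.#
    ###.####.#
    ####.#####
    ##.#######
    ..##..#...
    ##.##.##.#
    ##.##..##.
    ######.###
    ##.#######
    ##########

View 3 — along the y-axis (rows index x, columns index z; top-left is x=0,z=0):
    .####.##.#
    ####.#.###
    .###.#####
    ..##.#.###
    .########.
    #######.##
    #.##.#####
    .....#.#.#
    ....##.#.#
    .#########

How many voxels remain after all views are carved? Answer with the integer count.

initial block: 10^3 = 1000
carve view 1 (along z, XY-mask fill 75/100): 750 voxels remain
carve view 2 (along x, YZ-mask fill 77/100): 570 voxels remain
carve view 3 (along y, XZ-mask fill 70/100): 391 voxels remain

391 voxels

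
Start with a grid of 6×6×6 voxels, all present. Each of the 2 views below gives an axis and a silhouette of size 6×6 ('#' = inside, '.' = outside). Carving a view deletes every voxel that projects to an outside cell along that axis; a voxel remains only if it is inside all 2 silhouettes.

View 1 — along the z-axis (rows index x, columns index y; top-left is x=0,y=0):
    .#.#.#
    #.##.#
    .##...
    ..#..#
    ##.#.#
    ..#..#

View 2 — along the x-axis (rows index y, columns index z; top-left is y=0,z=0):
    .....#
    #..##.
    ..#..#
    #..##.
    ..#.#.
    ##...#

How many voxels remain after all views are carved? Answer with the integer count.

voxel count = 43

before carving: 216 voxels (6×6×6)
carve view 1 (along z, XY-mask fill 17/36): 102 voxels remain
carve view 2 (along x, YZ-mask fill 14/36): 43 voxels remain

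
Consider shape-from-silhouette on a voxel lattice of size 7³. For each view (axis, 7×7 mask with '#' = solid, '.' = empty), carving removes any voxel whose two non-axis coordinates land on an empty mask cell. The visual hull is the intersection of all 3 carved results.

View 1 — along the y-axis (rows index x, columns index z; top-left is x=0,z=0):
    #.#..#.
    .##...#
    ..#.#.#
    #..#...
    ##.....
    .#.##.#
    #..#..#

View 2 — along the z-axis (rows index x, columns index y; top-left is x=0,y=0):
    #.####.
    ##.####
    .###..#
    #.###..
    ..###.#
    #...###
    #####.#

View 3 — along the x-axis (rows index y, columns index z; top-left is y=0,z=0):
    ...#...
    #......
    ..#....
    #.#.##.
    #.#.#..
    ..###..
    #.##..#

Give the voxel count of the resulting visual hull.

full grid |V| = 343
step 1: project along y, AND mask (20/49) → |grid| = 140
step 2: project along z, AND mask (33/49) → |grid| = 95
step 3: project along x, AND mask (17/49) → |grid| = 36

remaining voxels: 36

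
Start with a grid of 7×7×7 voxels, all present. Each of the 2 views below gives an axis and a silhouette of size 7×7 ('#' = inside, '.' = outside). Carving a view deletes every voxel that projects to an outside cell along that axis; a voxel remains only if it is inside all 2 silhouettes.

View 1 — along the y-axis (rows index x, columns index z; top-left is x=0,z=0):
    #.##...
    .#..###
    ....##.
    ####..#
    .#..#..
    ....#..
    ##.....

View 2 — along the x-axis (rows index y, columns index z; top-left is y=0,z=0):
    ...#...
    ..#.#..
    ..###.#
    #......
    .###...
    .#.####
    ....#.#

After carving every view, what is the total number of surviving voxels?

start: 7×7×7 = 343 voxels
carve view 1 (along y, XZ-mask fill 19/49): 133 voxels remain
carve view 2 (along x, YZ-mask fill 18/49): 49 voxels remain

remaining voxels: 49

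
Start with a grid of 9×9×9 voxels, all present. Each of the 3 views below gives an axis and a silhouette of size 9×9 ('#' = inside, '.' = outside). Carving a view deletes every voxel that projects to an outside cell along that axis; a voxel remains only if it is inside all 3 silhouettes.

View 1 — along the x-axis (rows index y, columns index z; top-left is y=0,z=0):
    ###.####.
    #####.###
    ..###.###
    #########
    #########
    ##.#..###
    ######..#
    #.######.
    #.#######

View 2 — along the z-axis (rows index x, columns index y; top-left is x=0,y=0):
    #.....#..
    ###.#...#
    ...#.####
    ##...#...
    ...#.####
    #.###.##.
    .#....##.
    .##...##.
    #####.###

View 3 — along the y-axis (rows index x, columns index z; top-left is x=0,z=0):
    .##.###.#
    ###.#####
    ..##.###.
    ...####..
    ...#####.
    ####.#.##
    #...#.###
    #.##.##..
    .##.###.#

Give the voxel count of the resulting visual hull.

start: 9×9×9 = 729 voxels
V1 x: intersect with YZ mask (67 set) -- 603 left
V2 z: intersect with XY mask (41 set) -- 303 left
V3 y: intersect with XZ mask (51 set) -- 196 left

|visual hull| = 196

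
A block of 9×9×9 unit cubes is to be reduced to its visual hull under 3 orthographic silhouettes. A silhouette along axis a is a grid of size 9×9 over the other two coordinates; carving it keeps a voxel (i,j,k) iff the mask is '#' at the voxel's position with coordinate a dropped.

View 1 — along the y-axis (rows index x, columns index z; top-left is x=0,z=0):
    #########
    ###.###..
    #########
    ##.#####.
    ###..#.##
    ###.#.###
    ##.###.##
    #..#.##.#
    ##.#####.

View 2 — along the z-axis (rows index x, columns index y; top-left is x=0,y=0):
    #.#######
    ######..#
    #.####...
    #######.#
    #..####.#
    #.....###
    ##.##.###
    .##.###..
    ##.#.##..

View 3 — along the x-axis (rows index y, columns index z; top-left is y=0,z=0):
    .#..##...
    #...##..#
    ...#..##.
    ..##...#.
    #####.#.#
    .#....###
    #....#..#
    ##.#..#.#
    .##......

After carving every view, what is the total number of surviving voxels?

remaining voxels: 164

initial block: 9^3 = 729
  1. axis=1 (XZ plane), |mask|=63  ⇒  voxels=567
  2. axis=2 (XY plane), |mask|=55  ⇒  voxels=388
  3. axis=0 (YZ plane), |mask|=34  ⇒  voxels=164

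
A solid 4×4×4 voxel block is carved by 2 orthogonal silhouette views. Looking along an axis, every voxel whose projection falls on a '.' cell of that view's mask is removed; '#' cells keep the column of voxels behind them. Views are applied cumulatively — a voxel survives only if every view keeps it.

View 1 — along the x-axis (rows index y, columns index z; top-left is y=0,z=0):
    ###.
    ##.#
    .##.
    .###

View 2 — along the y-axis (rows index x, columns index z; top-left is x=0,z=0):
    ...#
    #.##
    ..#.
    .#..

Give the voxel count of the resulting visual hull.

remaining voxels: 16

start: 4×4×4 = 64 voxels
  1. axis=0 (YZ plane), |mask|=11  ⇒  voxels=44
  2. axis=1 (XZ plane), |mask|=6  ⇒  voxels=16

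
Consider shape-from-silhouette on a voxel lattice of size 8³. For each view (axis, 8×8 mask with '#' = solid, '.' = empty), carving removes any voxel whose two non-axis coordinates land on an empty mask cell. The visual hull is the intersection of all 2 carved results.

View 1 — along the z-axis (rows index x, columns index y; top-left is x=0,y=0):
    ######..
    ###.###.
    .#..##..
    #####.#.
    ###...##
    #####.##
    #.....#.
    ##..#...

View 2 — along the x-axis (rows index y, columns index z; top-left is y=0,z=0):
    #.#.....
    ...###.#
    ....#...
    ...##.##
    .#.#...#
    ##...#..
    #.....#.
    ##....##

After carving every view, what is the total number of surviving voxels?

start: 8×8×8 = 512 voxels
step 1: project along z, AND mask (38/64) → |grid| = 304
step 2: project along x, AND mask (23/64) → |grid| = 104

104 voxels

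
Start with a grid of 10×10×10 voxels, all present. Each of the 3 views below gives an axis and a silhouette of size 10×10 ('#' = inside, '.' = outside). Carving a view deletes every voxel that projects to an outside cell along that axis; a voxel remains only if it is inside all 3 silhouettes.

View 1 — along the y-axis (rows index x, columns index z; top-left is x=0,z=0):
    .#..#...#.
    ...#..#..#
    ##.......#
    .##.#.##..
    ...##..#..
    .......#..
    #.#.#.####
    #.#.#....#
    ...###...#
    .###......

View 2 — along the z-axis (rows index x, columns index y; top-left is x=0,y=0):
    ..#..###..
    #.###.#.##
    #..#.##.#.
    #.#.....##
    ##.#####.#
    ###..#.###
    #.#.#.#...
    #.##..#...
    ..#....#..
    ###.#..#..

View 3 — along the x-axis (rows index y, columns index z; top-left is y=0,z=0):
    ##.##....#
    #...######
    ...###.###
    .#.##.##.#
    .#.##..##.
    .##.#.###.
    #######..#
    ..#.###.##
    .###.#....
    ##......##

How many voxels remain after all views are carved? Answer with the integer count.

before carving: 1000 voxels (10×10×10)
[1] y-view keeps 36 columns → grid now 360
[2] z-view keeps 50 columns → grid now 166
[3] x-view keeps 57 columns → grid now 96

voxel count = 96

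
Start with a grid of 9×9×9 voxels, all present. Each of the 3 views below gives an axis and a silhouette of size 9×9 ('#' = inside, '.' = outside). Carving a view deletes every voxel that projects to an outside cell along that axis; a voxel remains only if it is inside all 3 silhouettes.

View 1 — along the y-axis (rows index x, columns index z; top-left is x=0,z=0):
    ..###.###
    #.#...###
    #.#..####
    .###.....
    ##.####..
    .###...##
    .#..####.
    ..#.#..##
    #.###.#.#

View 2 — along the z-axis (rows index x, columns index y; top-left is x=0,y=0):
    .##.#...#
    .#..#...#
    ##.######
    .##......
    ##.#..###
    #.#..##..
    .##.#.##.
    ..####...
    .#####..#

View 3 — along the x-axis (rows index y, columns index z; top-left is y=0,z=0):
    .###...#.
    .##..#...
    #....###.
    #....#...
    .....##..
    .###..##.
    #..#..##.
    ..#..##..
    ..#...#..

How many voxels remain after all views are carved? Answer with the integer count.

full grid |V| = 729
after view 1 [y-axis, 46 of 81 cells solid] → remaining = 414
after view 2 [z-axis, 42 of 81 cells solid] → remaining = 226
after view 3 [x-axis, 29 of 81 cells solid] → remaining = 78

|visual hull| = 78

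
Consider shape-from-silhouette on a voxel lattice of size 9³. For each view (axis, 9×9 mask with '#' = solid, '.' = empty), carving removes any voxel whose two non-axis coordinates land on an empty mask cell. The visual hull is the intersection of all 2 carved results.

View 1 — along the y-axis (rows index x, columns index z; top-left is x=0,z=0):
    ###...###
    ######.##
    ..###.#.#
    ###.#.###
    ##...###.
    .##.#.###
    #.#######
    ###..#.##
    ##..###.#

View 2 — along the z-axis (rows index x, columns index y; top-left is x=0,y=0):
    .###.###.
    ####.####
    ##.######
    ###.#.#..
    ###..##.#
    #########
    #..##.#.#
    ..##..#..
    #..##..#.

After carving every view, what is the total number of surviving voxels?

|visual hull| = 341

initial block: 9^3 = 729
after view 1 [y-axis, 57 of 81 cells solid] → remaining = 513
after view 2 [z-axis, 54 of 81 cells solid] → remaining = 341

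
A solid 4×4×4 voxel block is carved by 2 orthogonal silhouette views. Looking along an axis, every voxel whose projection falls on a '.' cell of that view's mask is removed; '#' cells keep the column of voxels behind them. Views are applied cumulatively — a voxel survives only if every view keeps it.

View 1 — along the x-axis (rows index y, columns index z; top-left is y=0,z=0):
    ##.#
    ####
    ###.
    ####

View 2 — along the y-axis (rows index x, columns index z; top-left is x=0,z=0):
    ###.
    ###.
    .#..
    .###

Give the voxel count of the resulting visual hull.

|visual hull| = 36

initial block: 4^3 = 64
step 1: project along x, AND mask (14/16) → |grid| = 56
step 2: project along y, AND mask (10/16) → |grid| = 36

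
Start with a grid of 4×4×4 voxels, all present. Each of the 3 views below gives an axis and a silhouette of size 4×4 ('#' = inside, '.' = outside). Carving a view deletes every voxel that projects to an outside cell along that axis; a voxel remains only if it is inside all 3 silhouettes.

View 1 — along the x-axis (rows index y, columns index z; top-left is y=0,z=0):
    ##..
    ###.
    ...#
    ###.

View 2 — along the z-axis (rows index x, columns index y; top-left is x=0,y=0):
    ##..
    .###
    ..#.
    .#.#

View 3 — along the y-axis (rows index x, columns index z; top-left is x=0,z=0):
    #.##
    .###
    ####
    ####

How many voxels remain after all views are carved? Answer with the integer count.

15 voxels

full grid |V| = 64
carve view 1 (along x, YZ-mask fill 9/16): 36 voxels remain
carve view 2 (along z, XY-mask fill 8/16): 19 voxels remain
carve view 3 (along y, XZ-mask fill 14/16): 15 voxels remain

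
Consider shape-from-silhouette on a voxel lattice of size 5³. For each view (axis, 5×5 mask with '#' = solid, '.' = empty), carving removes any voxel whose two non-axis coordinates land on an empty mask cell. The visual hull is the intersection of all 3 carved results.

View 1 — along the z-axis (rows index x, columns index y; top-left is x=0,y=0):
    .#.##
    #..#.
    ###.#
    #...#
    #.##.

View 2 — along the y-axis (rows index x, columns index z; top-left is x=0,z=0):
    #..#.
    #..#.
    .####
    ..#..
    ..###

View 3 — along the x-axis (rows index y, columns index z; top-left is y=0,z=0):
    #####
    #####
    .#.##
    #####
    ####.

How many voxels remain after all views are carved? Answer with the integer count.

voxel count = 34

start: 5×5×5 = 125 voxels
step 1: project along z, AND mask (14/25) → |grid| = 70
step 2: project along y, AND mask (12/25) → |grid| = 37
step 3: project along x, AND mask (22/25) → |grid| = 34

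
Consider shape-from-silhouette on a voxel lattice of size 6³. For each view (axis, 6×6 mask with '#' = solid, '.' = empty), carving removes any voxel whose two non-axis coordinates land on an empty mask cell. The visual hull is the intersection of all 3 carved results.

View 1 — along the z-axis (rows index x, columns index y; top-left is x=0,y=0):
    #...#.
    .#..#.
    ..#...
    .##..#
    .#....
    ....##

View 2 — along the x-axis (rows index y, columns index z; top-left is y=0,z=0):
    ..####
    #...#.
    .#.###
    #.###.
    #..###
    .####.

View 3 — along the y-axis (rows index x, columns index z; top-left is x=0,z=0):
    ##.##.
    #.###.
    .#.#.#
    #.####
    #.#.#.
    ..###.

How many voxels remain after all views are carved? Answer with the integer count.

|visual hull| = 28

start: 6×6×6 = 216 voxels
after view 1 [z-axis, 11 of 36 cells solid] → remaining = 66
after view 2 [x-axis, 22 of 36 cells solid] → remaining = 38
after view 3 [y-axis, 22 of 36 cells solid] → remaining = 28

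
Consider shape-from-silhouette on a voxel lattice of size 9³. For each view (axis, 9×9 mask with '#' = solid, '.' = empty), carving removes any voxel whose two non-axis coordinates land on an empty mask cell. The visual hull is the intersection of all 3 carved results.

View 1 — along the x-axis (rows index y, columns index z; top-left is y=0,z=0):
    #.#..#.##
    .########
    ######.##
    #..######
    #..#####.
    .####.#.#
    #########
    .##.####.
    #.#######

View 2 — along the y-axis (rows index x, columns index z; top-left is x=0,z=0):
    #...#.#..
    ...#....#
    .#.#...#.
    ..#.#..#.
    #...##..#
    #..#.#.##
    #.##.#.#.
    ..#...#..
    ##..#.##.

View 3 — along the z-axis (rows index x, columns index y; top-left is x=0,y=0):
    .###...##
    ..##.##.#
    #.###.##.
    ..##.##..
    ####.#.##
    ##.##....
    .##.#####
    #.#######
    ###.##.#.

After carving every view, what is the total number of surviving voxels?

start: 9×9×9 = 729 voxels
V1 x: intersect with YZ mask (63 set) -- 567 left
V2 y: intersect with XZ mask (32 set) -- 227 left
V3 z: intersect with XY mask (52 set) -- 145 left

remaining voxels: 145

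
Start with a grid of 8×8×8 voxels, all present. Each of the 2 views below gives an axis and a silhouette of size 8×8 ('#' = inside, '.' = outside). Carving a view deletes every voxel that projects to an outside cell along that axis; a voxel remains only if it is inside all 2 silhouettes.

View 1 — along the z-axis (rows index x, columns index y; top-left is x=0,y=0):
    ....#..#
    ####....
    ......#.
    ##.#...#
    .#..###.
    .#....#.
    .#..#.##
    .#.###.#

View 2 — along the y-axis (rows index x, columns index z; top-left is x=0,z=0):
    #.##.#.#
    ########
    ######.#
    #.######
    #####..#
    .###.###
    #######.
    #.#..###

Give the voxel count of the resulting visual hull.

before carving: 512 voxels (8×8×8)
step 1: project along z, AND mask (26/64) → |grid| = 208
step 2: project along y, AND mask (51/64) → |grid| = 166

voxel count = 166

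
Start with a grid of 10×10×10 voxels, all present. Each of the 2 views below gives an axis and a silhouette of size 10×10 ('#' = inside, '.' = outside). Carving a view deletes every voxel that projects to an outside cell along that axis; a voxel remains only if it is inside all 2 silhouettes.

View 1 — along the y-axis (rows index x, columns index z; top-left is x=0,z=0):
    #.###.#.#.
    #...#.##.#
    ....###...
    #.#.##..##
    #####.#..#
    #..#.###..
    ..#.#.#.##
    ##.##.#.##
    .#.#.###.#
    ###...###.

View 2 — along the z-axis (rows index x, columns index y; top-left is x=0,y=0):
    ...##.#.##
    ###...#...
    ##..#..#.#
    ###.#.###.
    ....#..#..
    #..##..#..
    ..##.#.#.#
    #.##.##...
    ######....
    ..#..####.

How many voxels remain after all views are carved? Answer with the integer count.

before carving: 1000 voxels (10×10×10)
after view 1 [y-axis, 56 of 100 cells solid] → remaining = 560
after view 2 [z-axis, 48 of 100 cells solid] → remaining = 267

voxel count = 267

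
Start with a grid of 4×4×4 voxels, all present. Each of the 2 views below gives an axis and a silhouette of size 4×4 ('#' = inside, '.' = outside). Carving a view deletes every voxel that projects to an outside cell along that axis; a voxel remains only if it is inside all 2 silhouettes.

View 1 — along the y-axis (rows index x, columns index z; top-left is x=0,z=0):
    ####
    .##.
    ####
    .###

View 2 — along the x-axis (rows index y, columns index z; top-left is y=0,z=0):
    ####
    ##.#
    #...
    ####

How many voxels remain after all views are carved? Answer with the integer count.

37 voxels

start: 4×4×4 = 64 voxels
after view 1 [y-axis, 13 of 16 cells solid] → remaining = 52
after view 2 [x-axis, 12 of 16 cells solid] → remaining = 37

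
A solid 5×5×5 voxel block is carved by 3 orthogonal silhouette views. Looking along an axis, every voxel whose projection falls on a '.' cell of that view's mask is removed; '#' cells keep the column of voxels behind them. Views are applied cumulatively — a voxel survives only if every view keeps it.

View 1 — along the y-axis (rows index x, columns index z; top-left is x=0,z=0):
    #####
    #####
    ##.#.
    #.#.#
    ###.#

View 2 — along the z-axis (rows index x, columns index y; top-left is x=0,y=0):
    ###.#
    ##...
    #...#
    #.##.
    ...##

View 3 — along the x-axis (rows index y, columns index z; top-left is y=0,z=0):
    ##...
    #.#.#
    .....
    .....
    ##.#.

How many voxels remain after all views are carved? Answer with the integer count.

remaining voxels: 21

full grid |V| = 125
step 1: project along y, AND mask (20/25) → |grid| = 100
step 2: project along z, AND mask (13/25) → |grid| = 53
step 3: project along x, AND mask (8/25) → |grid| = 21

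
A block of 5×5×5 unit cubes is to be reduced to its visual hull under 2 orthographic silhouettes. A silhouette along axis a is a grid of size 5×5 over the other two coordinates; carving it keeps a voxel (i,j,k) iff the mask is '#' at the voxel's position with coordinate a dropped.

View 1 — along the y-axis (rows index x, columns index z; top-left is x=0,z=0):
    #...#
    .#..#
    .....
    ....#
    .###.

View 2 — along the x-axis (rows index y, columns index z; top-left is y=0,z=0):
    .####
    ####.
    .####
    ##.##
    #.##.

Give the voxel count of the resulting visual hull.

before carving: 125 voxels (5×5×5)
step 1: project along y, AND mask (8/25) → |grid| = 40
step 2: project along x, AND mask (19/25) → |grid| = 29

|visual hull| = 29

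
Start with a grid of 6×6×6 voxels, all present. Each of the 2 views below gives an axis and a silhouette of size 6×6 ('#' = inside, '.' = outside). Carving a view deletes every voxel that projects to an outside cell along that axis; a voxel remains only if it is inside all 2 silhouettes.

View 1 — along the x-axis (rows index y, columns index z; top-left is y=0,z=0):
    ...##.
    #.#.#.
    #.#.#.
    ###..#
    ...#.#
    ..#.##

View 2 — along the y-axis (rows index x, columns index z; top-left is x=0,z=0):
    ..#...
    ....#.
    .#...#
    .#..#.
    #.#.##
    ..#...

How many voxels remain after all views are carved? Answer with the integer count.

start: 6×6×6 = 216 voxels
V1 x: intersect with YZ mask (17 set) -- 102 left
V2 y: intersect with XZ mask (11 set) -- 35 left

remaining voxels: 35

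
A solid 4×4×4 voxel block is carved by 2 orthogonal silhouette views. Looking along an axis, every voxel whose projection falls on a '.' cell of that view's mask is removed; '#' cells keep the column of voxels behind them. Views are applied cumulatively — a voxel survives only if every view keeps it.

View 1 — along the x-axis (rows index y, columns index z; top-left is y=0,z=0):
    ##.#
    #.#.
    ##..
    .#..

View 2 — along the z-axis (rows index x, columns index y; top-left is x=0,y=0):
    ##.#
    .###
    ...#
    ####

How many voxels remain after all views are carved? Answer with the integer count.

initial block: 4^3 = 64
after view 1 [x-axis, 8 of 16 cells solid] → remaining = 32
after view 2 [z-axis, 11 of 16 cells solid] → remaining = 20

20 voxels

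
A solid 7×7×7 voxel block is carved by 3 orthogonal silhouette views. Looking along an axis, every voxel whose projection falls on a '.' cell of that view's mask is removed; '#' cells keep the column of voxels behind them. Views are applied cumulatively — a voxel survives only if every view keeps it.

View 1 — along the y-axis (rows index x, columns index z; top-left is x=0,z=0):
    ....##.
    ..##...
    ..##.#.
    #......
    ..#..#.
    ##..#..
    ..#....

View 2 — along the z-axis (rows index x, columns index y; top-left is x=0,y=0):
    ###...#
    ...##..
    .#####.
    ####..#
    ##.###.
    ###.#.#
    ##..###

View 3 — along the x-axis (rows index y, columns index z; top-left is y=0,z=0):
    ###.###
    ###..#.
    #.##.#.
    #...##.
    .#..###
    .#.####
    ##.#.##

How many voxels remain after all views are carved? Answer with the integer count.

start: 7×7×7 = 343 voxels
carve view 1 (along y, XZ-mask fill 14/49): 98 voxels remain
carve view 2 (along z, XY-mask fill 31/49): 62 voxels remain
carve view 3 (along x, YZ-mask fill 31/49): 38 voxels remain

|visual hull| = 38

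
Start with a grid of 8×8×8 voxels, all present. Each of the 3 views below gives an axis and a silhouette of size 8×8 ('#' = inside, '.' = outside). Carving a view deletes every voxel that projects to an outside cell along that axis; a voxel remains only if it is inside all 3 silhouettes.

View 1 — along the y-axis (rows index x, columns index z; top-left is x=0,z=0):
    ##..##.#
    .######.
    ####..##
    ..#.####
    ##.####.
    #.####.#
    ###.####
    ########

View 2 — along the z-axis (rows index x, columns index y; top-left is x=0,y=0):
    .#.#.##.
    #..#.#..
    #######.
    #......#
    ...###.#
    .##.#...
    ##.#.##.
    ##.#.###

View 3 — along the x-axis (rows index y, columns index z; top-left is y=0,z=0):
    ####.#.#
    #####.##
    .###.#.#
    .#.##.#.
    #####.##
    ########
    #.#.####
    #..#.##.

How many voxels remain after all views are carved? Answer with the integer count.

start: 8×8×8 = 512 voxels
  1. axis=1 (XZ plane), |mask|=49  ⇒  voxels=392
  2. axis=2 (XY plane), |mask|=34  ⇒  voxels=215
  3. axis=0 (YZ plane), |mask|=47  ⇒  voxels=163

remaining voxels: 163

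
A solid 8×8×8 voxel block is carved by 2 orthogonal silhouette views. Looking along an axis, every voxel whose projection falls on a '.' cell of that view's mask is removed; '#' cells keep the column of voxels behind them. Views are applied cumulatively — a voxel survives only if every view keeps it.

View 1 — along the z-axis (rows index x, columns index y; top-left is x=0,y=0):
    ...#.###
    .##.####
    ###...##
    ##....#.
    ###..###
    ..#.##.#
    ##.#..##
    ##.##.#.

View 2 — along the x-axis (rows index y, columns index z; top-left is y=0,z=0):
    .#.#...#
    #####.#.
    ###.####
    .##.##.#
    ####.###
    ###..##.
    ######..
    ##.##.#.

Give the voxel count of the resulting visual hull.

voxel count = 207

start: 8×8×8 = 512 voxels
[1] z-view keeps 38 columns → grid now 304
[2] x-view keeps 44 columns → grid now 207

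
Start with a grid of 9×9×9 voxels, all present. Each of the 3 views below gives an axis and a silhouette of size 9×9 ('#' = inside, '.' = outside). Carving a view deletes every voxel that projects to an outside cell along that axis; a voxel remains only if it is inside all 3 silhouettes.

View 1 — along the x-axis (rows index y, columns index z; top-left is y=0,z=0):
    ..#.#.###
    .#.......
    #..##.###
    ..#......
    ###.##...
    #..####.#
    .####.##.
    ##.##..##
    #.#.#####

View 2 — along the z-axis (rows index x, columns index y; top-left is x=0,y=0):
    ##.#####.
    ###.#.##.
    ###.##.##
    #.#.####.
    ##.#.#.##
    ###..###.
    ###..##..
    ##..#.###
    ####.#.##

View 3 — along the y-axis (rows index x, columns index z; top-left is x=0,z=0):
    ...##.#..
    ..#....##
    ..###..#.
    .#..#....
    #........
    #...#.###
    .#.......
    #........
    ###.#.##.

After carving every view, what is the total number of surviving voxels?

initial block: 9^3 = 729
[1] x-view keeps 43 columns → grid now 387
[2] z-view keeps 56 columns → grid now 271
[3] y-view keeps 26 columns → grid now 96

remaining voxels: 96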